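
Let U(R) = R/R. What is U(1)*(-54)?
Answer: -54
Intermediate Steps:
U(R) = 1
U(1)*(-54) = 1*(-54) = -54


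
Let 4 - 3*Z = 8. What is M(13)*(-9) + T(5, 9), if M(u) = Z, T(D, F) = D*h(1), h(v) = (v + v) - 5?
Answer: -3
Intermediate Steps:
h(v) = -5 + 2*v (h(v) = 2*v - 5 = -5 + 2*v)
T(D, F) = -3*D (T(D, F) = D*(-5 + 2*1) = D*(-5 + 2) = D*(-3) = -3*D)
Z = -4/3 (Z = 4/3 - ⅓*8 = 4/3 - 8/3 = -4/3 ≈ -1.3333)
M(u) = -4/3
M(13)*(-9) + T(5, 9) = -4/3*(-9) - 3*5 = 12 - 15 = -3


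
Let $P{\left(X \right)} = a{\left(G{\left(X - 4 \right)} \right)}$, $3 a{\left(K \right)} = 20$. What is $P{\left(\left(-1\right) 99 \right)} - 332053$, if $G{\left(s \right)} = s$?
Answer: $- \frac{996139}{3} \approx -3.3205 \cdot 10^{5}$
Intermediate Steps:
$a{\left(K \right)} = \frac{20}{3}$ ($a{\left(K \right)} = \frac{1}{3} \cdot 20 = \frac{20}{3}$)
$P{\left(X \right)} = \frac{20}{3}$
$P{\left(\left(-1\right) 99 \right)} - 332053 = \frac{20}{3} - 332053 = - \frac{996139}{3}$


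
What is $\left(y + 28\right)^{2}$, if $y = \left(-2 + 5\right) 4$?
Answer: $1600$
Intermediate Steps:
$y = 12$ ($y = 3 \cdot 4 = 12$)
$\left(y + 28\right)^{2} = \left(12 + 28\right)^{2} = 40^{2} = 1600$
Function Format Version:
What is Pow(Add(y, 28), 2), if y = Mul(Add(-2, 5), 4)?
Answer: 1600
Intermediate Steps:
y = 12 (y = Mul(3, 4) = 12)
Pow(Add(y, 28), 2) = Pow(Add(12, 28), 2) = Pow(40, 2) = 1600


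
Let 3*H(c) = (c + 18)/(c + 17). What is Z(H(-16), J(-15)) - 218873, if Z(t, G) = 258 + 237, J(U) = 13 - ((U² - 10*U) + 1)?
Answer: -218378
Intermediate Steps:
H(c) = (18 + c)/(3*(17 + c)) (H(c) = ((c + 18)/(c + 17))/3 = ((18 + c)/(17 + c))/3 = (18 + c)/(3*(17 + c)))
J(U) = 12 - U² + 10*U (J(U) = 13 - (1 + U² - 10*U) = 13 + (-1 - U² + 10*U) = 12 - U² + 10*U)
Z(t, G) = 495
Z(H(-16), J(-15)) - 218873 = 495 - 218873 = -218378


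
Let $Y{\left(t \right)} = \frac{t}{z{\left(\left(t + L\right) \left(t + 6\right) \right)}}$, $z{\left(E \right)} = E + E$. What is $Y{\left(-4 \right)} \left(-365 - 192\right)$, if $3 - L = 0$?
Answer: $-557$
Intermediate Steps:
$L = 3$ ($L = 3 - 0 = 3 + 0 = 3$)
$z{\left(E \right)} = 2 E$
$Y{\left(t \right)} = \frac{t}{2 \left(3 + t\right) \left(6 + t\right)}$ ($Y{\left(t \right)} = \frac{t}{2 \left(t + 3\right) \left(t + 6\right)} = \frac{t}{2 \left(3 + t\right) \left(6 + t\right)}$)
$Y{\left(-4 \right)} \left(-365 - 192\right) = \frac{1}{2} \left(-4\right) \frac{1}{18 + \left(-4\right)^{2} + 9 \left(-4\right)} \left(-365 - 192\right) = \frac{1}{2} \left(-4\right) \frac{1}{18 + 16 - 36} \left(-365 - 192\right) = \frac{1}{2} \left(-4\right) \frac{1}{-2} \left(-557\right) = \frac{1}{2} \left(-4\right) \left(- \frac{1}{2}\right) \left(-557\right) = 1 \left(-557\right) = -557$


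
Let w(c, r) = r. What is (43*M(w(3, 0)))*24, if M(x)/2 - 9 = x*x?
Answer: 18576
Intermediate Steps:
M(x) = 18 + 2*x**2 (M(x) = 18 + 2*(x*x) = 18 + 2*x**2)
(43*M(w(3, 0)))*24 = (43*(18 + 2*0**2))*24 = (43*(18 + 2*0))*24 = (43*(18 + 0))*24 = (43*18)*24 = 774*24 = 18576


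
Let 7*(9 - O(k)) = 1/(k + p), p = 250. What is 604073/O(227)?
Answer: 2016999747/30050 ≈ 67122.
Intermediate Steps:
O(k) = 9 - 1/(7*(250 + k)) (O(k) = 9 - 1/(7*(k + 250)) = 9 - 1/(7*(250 + k)))
604073/O(227) = 604073/(((15749 + 63*227)/(7*(250 + 227)))) = 604073/(((⅐)*(15749 + 14301)/477)) = 604073/(((⅐)*(1/477)*30050)) = 604073/(30050/3339) = 604073*(3339/30050) = 2016999747/30050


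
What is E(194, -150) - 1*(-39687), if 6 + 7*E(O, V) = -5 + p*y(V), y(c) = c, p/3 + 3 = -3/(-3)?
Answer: 39814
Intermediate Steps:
p = -6 (p = -9 + 3*(-3/(-3)) = -9 + 3*(-3*(-⅓)) = -9 + 3*1 = -9 + 3 = -6)
E(O, V) = -11/7 - 6*V/7 (E(O, V) = -6/7 + (-5 - 6*V)/7 = -6/7 + (-5/7 - 6*V/7) = -11/7 - 6*V/7)
E(194, -150) - 1*(-39687) = (-11/7 - 6/7*(-150)) - 1*(-39687) = (-11/7 + 900/7) + 39687 = 127 + 39687 = 39814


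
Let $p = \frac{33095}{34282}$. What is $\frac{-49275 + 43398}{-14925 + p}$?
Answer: $\frac{201475314}{511625755} \approx 0.39379$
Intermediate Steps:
$p = \frac{33095}{34282}$ ($p = 33095 \cdot \frac{1}{34282} = \frac{33095}{34282} \approx 0.96537$)
$\frac{-49275 + 43398}{-14925 + p} = \frac{-49275 + 43398}{-14925 + \frac{33095}{34282}} = - \frac{5877}{- \frac{511625755}{34282}} = \left(-5877\right) \left(- \frac{34282}{511625755}\right) = \frac{201475314}{511625755}$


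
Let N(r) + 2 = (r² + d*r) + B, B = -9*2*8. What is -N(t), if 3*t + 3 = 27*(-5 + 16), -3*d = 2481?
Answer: 71588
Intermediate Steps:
d = -827 (d = -⅓*2481 = -827)
B = -144 (B = -18*8 = -144)
t = 98 (t = -1 + (27*(-5 + 16))/3 = -1 + (27*11)/3 = -1 + (⅓)*297 = -1 + 99 = 98)
N(r) = -146 + r² - 827*r (N(r) = -2 + ((r² - 827*r) - 144) = -2 + (-144 + r² - 827*r) = -146 + r² - 827*r)
-N(t) = -(-146 + 98² - 827*98) = -(-146 + 9604 - 81046) = -1*(-71588) = 71588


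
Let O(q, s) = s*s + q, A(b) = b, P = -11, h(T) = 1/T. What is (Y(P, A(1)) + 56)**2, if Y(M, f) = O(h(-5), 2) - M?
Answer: 125316/25 ≈ 5012.6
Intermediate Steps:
O(q, s) = q + s**2 (O(q, s) = s**2 + q = q + s**2)
Y(M, f) = 19/5 - M (Y(M, f) = (1/(-5) + 2**2) - M = (-1/5 + 4) - M = 19/5 - M)
(Y(P, A(1)) + 56)**2 = ((19/5 - 1*(-11)) + 56)**2 = ((19/5 + 11) + 56)**2 = (74/5 + 56)**2 = (354/5)**2 = 125316/25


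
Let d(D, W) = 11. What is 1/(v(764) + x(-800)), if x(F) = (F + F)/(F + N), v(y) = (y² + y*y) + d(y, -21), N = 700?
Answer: 1/1167419 ≈ 8.5659e-7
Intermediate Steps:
v(y) = 11 + 2*y² (v(y) = (y² + y*y) + 11 = (y² + y²) + 11 = 2*y² + 11 = 11 + 2*y²)
x(F) = 2*F/(700 + F) (x(F) = (F + F)/(F + 700) = (2*F)/(700 + F) = 2*F/(700 + F))
1/(v(764) + x(-800)) = 1/((11 + 2*764²) + 2*(-800)/(700 - 800)) = 1/((11 + 2*583696) + 2*(-800)/(-100)) = 1/((11 + 1167392) + 2*(-800)*(-1/100)) = 1/(1167403 + 16) = 1/1167419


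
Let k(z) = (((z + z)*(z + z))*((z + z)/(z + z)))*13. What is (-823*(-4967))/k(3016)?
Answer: 4087841/473005312 ≈ 0.0086423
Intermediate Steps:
k(z) = 52*z² (k(z) = (((2*z)*(2*z))*((2*z)/((2*z))))*13 = ((4*z²)*((2*z)*(1/(2*z))))*13 = ((4*z²)*1)*13 = (4*z²)*13 = 52*z²)
(-823*(-4967))/k(3016) = (-823*(-4967))/((52*3016²)) = 4087841/((52*9096256)) = 4087841/473005312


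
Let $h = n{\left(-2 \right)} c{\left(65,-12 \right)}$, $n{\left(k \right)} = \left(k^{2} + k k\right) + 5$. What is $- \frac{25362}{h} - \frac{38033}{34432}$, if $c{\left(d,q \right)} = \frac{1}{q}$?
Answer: $\frac{10478678179}{447616} \approx 23410.0$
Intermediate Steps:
$n{\left(k \right)} = 5 + 2 k^{2}$ ($n{\left(k \right)} = \left(k^{2} + k^{2}\right) + 5 = 2 k^{2} + 5 = 5 + 2 k^{2}$)
$h = - \frac{13}{12}$ ($h = \frac{5 + 2 \left(-2\right)^{2}}{-12} = \left(5 + 2 \cdot 4\right) \left(- \frac{1}{12}\right) = \left(5 + 8\right) \left(- \frac{1}{12}\right) = 13 \left(- \frac{1}{12}\right) = - \frac{13}{12} \approx -1.0833$)
$- \frac{25362}{h} - \frac{38033}{34432} = - \frac{25362}{- \frac{13}{12}} - \frac{38033}{34432} = \left(-25362\right) \left(- \frac{12}{13}\right) - \frac{38033}{34432} = \frac{304344}{13} - \frac{38033}{34432} = \frac{10478678179}{447616}$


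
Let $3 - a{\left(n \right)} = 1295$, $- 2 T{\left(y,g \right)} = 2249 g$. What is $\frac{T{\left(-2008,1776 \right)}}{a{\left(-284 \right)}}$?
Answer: $\frac{499278}{323} \approx 1545.8$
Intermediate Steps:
$T{\left(y,g \right)} = - \frac{2249 g}{2}$
$a{\left(n \right)} = -1292$ ($a{\left(n \right)} = 3 - 1295 = -1292$)
$\frac{T{\left(-2008,1776 \right)}}{a{\left(-284 \right)}} = \frac{\left(- \frac{2249}{2}\right) 1776}{-1292} = \left(-1997112\right) \left(- \frac{1}{1292}\right) = \frac{499278}{323}$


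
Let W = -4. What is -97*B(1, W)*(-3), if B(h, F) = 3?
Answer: 873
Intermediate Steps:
-97*B(1, W)*(-3) = -291*(-3) = -97*(-9) = 873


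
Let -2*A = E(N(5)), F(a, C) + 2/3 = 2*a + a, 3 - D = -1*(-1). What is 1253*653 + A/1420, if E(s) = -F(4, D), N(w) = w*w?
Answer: 3485570357/4260 ≈ 8.1821e+5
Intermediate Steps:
N(w) = w**2
D = 2 (D = 3 - (-1)*(-1) = 3 - 1*1 = 3 - 1 = 2)
F(a, C) = -2/3 + 3*a (F(a, C) = -2/3 + (2*a + a) = -2/3 + 3*a)
E(s) = -34/3 (E(s) = -(-2/3 + 3*4) = -(-2/3 + 12) = -1*34/3 = -34/3)
A = 17/3 (A = -1/2*(-34/3) = 17/3 ≈ 5.6667)
1253*653 + A/1420 = 1253*653 + (17/3)/1420 = 818209 + (17/3)*(1/1420) = 818209 + 17/4260 = 3485570357/4260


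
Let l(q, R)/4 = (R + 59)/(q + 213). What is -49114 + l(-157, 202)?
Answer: -687335/14 ≈ -49095.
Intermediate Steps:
l(q, R) = 4*(59 + R)/(213 + q) (l(q, R) = 4*((R + 59)/(q + 213)) = 4*((59 + R)/(213 + q)) = 4*(59 + R)/(213 + q))
-49114 + l(-157, 202) = -49114 + 4*(59 + 202)/(213 - 157) = -49114 + 4*261/56 = -49114 + 4*(1/56)*261 = -49114 + 261/14 = -687335/14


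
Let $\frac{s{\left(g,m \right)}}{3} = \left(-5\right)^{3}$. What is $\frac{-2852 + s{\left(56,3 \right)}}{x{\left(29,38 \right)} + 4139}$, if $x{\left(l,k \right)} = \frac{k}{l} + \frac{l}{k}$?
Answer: $- \frac{3556154}{4563463} \approx -0.77927$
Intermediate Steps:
$s{\left(g,m \right)} = -375$ ($s{\left(g,m \right)} = 3 \left(-5\right)^{3} = 3 \left(-125\right) = -375$)
$\frac{-2852 + s{\left(56,3 \right)}}{x{\left(29,38 \right)} + 4139} = \frac{-2852 - 375}{\left(\frac{38}{29} + \frac{29}{38}\right) + 4139} = - \frac{3227}{\left(38 \cdot \frac{1}{29} + 29 \cdot \frac{1}{38}\right) + 4139} = - \frac{3227}{\left(\frac{38}{29} + \frac{29}{38}\right) + 4139} = - \frac{3227}{\frac{2285}{1102} + 4139} = - \frac{3227}{\frac{4563463}{1102}} = \left(-3227\right) \frac{1102}{4563463} = - \frac{3556154}{4563463}$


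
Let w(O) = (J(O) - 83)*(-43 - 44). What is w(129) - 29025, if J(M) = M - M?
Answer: -21804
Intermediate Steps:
J(M) = 0
w(O) = 7221 (w(O) = (0 - 83)*(-43 - 44) = -83*(-87) = 7221)
w(129) - 29025 = 7221 - 29025 = -21804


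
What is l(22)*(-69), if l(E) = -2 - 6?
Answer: 552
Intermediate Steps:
l(E) = -8
l(22)*(-69) = -8*(-69) = 552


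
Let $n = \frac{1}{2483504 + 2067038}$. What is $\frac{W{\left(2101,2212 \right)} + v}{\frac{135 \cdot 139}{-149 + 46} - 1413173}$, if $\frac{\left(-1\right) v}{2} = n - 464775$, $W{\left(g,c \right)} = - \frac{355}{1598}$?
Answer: $- \frac{31646602886421181}{48117799956732352} \approx -0.65769$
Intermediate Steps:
$n = \frac{1}{4550542} \approx 2.1975 \cdot 10^{-7}$
$W{\left(g,c \right)} = - \frac{355}{1598}$ ($W{\left(g,c \right)} = \left(-355\right) \frac{1}{1598} = - \frac{355}{1598}$)
$v = \frac{2114978158049}{2275271}$ ($v = - 2 \left(\frac{1}{4550542} - 464775\right) = \left(-2\right) \left(- \frac{2114978158049}{4550542}\right) = \frac{2114978158049}{2275271} \approx 9.2955 \cdot 10^{5}$)
$\frac{W{\left(2101,2212 \right)} + v}{\frac{135 \cdot 139}{-149 + 46} - 1413173} = \frac{- \frac{355}{1598} + \frac{2114978158049}{2275271}}{\frac{135 \cdot 139}{-149 + 46} - 1413173} = \frac{3379734288841097}{3635883058 \left(\frac{18765}{-103} - 1413173\right)} = \frac{3379734288841097}{3635883058 \left(18765 \left(- \frac{1}{103}\right) - 1413173\right)} = \frac{3379734288841097}{3635883058 \left(- \frac{18765}{103} - 1413173\right)} = \frac{3379734288841097}{3635883058 \left(- \frac{145575584}{103}\right)} = \frac{3379734288841097}{3635883058} \left(- \frac{103}{145575584}\right) = - \frac{31646602886421181}{48117799956732352}$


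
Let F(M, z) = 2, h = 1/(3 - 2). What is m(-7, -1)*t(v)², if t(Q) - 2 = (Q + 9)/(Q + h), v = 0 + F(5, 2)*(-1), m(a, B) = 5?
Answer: 125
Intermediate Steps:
h = 1 (h = 1/1 = 1)
v = -2 (v = 0 + 2*(-1) = 0 - 2 = -2)
t(Q) = 2 + (9 + Q)/(1 + Q) (t(Q) = 2 + (Q + 9)/(Q + 1) = 2 + (9 + Q)/(1 + Q))
m(-7, -1)*t(v)² = 5*((11 + 3*(-2))/(1 - 2))² = 5*((11 - 6)/(-1))² = 5*(-1*5)² = 5*(-5)² = 5*25 = 125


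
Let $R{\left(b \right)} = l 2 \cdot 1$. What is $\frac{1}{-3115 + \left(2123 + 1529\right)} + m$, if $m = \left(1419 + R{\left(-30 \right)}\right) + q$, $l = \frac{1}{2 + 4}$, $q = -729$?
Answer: $\frac{123570}{179} \approx 690.33$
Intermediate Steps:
$l = \frac{1}{6} \approx 0.16667$
$R{\left(b \right)} = \frac{1}{3}$ ($R{\left(b \right)} = \frac{1}{6} \cdot 2 \cdot 1 = \frac{1}{3} \cdot 1 = \frac{1}{3}$)
$m = \frac{2071}{3}$ ($m = \left(1419 + \frac{1}{3}\right) - 729 = \frac{4258}{3} - 729 = \frac{2071}{3} \approx 690.33$)
$\frac{1}{-3115 + \left(2123 + 1529\right)} + m = \frac{1}{-3115 + \left(2123 + 1529\right)} + \frac{2071}{3} = \frac{1}{-3115 + 3652} + \frac{2071}{3} = \frac{1}{537} + \frac{2071}{3} = \frac{123570}{179}$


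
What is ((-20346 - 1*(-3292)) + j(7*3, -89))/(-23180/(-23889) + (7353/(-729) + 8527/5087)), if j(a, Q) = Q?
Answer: 56248416064323/24411166676 ≈ 2304.2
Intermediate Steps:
((-20346 - 1*(-3292)) + j(7*3, -89))/(-23180/(-23889) + (7353/(-729) + 8527/5087)) = ((-20346 - 1*(-3292)) - 89)/(-23180/(-23889) + (7353/(-729) + 8527/5087)) = ((-20346 + 3292) - 89)/(-23180*(-1/23889) + (7353*(-1/729) + 8527*(1/5087))) = (-17054 - 89)/(23180/23889 + (-817/81 + 8527/5087)) = -17143/(23180/23889 - 3465392/412047) = -17143/(-24411166676/3281130261) = -17143*(-3281130261/24411166676) = 56248416064323/24411166676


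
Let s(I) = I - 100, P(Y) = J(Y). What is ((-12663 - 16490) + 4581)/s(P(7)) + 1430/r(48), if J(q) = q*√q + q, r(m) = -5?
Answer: -45160/4153 + 86002*√7/4153 ≈ 43.915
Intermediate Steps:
J(q) = q + q^(3/2) (J(q) = q^(3/2) + q = q + q^(3/2))
P(Y) = Y + Y^(3/2)
s(I) = -100 + I
((-12663 - 16490) + 4581)/s(P(7)) + 1430/r(48) = ((-12663 - 16490) + 4581)/(-100 + (7 + 7^(3/2))) + 1430/(-5) = (-29153 + 4581)/(-100 + (7 + 7*√7)) + 1430*(-⅕) = -24572/(-93 + 7*√7) - 286 = -286 - 24572/(-93 + 7*√7)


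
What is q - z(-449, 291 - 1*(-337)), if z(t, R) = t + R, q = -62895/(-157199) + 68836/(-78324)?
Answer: -78922289771/439730517 ≈ -179.48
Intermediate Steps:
q = -210527228/439730517 (q = -62895*(-1/157199) + 68836*(-1/78324) = 8985/22457 - 17209/19581 = -210527228/439730517 ≈ -0.47876)
z(t, R) = R + t
q - z(-449, 291 - 1*(-337)) = -210527228/439730517 - ((291 - 1*(-337)) - 449) = -210527228/439730517 - ((291 + 337) - 449) = -210527228/439730517 - (628 - 449) = -210527228/439730517 - 1*179 = -210527228/439730517 - 179 = -78922289771/439730517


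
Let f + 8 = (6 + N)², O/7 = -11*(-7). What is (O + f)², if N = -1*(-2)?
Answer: 354025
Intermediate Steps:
N = 2
O = 539 (O = 7*(-11*(-7)) = 7*77 = 539)
f = 56 (f = -8 + (6 + 2)² = -8 + 8² = -8 + 64 = 56)
(O + f)² = (539 + 56)² = 595² = 354025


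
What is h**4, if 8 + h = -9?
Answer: 83521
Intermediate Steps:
h = -17 (h = -8 - 9 = -17)
h**4 = (-17)**4 = 83521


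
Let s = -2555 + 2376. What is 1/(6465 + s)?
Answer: 1/6286 ≈ 0.00015908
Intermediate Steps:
s = -179
1/(6465 + s) = 1/(6465 - 179) = 1/6286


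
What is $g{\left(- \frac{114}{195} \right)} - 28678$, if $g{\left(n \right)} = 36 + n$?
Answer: $- \frac{1861768}{65} \approx -28643.0$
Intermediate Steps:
$g{\left(- \frac{114}{195} \right)} - 28678 = \left(36 - \frac{114}{195}\right) - 28678 = \left(36 - \frac{38}{65}\right) - 28678 = \frac{2302}{65} - 28678 = - \frac{1861768}{65}$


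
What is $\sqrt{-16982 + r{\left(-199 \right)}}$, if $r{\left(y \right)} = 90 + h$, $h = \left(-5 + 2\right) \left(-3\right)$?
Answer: $i \sqrt{16883} \approx 129.93 i$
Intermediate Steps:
$h = 9$ ($h = \left(-3\right) \left(-3\right) = 9$)
$r{\left(y \right)} = 99$ ($r{\left(y \right)} = 90 + 9 = 99$)
$\sqrt{-16982 + r{\left(-199 \right)}} = \sqrt{-16982 + 99} = \sqrt{-16883} = i \sqrt{16883}$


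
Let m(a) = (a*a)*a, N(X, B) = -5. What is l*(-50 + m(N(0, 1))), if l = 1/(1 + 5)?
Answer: -175/6 ≈ -29.167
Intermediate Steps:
m(a) = a³ (m(a) = a²*a = a³)
l = ⅙ (l = 1/6 = ⅙ ≈ 0.16667)
l*(-50 + m(N(0, 1))) = (-50 + (-5)³)/6 = (-50 - 125)/6 = (⅙)*(-175) = -175/6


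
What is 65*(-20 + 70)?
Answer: 3250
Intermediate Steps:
65*(-20 + 70) = 65*50 = 3250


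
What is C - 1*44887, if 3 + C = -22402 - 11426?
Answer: -78718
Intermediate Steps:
C = -33831 (C = -3 + (-22402 - 11426) = -3 - 33828 = -33831)
C - 1*44887 = -33831 - 1*44887 = -33831 - 44887 = -78718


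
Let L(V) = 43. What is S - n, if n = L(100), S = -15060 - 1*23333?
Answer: -38436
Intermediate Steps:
S = -38393 (S = -15060 - 23333 = -38393)
n = 43
S - n = -38393 - 1*43 = -38393 - 43 = -38436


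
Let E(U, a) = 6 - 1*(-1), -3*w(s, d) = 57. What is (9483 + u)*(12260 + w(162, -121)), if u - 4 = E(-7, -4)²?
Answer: 116730176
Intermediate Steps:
w(s, d) = -19 (w(s, d) = -⅓*57 = -19)
E(U, a) = 7 (E(U, a) = 6 + 1 = 7)
u = 53 (u = 4 + 7² = 4 + 49 = 53)
(9483 + u)*(12260 + w(162, -121)) = (9483 + 53)*(12260 - 19) = 9536*12241 = 116730176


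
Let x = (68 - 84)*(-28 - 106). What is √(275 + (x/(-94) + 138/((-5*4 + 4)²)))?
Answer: √142920138/752 ≈ 15.898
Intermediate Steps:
x = 2144 (x = -16*(-134) = 2144)
√(275 + (x/(-94) + 138/((-5*4 + 4)²))) = √(275 + (2144/(-94) + 138/((-5*4 + 4)²))) = √(275 + (2144*(-1/94) + 138/((-20 + 4)²))) = √(275 + (-1072/47 + 138/((-16)²))) = √(275 + (-1072/47 + 138/256)) = √(275 + (-1072/47 + 138*(1/256))) = √(275 + (-1072/47 + 69/128)) = √(275 - 133973/6016) = √(1520427/6016) = √142920138/752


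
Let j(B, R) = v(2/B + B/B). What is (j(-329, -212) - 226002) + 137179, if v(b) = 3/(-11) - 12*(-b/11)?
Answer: -29222500/329 ≈ -88822.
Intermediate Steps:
v(b) = -3/11 + 12*b/11 (v(b) = 3*(-1/11) - (-12)*b/11 = -3/11 + 12*b/11)
j(B, R) = 9/11 + 24/(11*B) (j(B, R) = -3/11 + 12*(2/B + B/B)/11 = -3/11 + 12*(2/B + 1)/11 = -3/11 + 12*(1 + 2/B)/11 = -3/11 + (12/11 + 24/(11*B)) = 9/11 + 24/(11*B))
(j(-329, -212) - 226002) + 137179 = ((3/11)*(8 + 3*(-329))/(-329) - 226002) + 137179 = ((3/11)*(-1/329)*(8 - 987) - 226002) + 137179 = ((3/11)*(-1/329)*(-979) - 226002) + 137179 = (267/329 - 226002) + 137179 = -74354391/329 + 137179 = -29222500/329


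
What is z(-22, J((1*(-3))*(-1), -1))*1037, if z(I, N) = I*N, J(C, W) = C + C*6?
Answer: -479094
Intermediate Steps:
J(C, W) = 7*C (J(C, W) = C + 6*C = 7*C)
z(-22, J((1*(-3))*(-1), -1))*1037 = -154*(1*(-3))*(-1)*1037 = -154*(-3*(-1))*1037 = -154*3*1037 = -22*21*1037 = -462*1037 = -479094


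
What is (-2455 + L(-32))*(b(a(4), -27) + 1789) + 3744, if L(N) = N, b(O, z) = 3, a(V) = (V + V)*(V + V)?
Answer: -4452960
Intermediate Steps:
a(V) = 4*V**2 (a(V) = (2*V)*(2*V) = 4*V**2)
(-2455 + L(-32))*(b(a(4), -27) + 1789) + 3744 = (-2455 - 32)*(3 + 1789) + 3744 = -2487*1792 + 3744 = -4456704 + 3744 = -4452960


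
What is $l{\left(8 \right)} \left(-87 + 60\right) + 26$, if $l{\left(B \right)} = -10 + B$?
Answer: $80$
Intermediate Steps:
$l{\left(8 \right)} \left(-87 + 60\right) + 26 = \left(-10 + 8\right) \left(-87 + 60\right) + 26 = \left(-2\right) \left(-27\right) + 26 = 54 + 26 = 80$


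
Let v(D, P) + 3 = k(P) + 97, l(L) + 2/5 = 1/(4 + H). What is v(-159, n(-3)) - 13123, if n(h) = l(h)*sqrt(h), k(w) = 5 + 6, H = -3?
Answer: -13018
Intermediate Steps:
l(L) = 3/5 (l(L) = -2/5 + 1/(4 - 3) = -2/5 + 1/1 = -2/5 + 1 = 3/5)
k(w) = 11
n(h) = 3*sqrt(h)/5
v(D, P) = 105 (v(D, P) = -3 + (11 + 97) = -3 + 108 = 105)
v(-159, n(-3)) - 13123 = 105 - 13123 = -13018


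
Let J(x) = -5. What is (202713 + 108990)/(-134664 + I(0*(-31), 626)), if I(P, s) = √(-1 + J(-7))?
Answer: -6995862132/3022398817 - 103901*I*√6/6044797634 ≈ -2.3147 - 4.2103e-5*I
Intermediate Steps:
I(P, s) = I*√6 (I(P, s) = √(-1 - 5) = √(-6) = I*√6)
(202713 + 108990)/(-134664 + I(0*(-31), 626)) = (202713 + 108990)/(-134664 + I*√6) = 311703/(-134664 + I*√6)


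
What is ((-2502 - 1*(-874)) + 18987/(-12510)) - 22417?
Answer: -100273979/4170 ≈ -24047.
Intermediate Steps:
((-2502 - 1*(-874)) + 18987/(-12510)) - 22417 = ((-2502 + 874) + 18987*(-1/12510)) - 22417 = (-1628 - 6329/4170) - 22417 = -6795089/4170 - 22417 = -100273979/4170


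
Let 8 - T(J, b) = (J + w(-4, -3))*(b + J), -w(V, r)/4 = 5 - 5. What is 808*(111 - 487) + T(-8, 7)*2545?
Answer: -303808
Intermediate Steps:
w(V, r) = 0 (w(V, r) = -4*(5 - 5) = -4*0 = 0)
T(J, b) = 8 - J*(J + b) (T(J, b) = 8 - (J + 0)*(b + J) = 8 - J*(J + b))
808*(111 - 487) + T(-8, 7)*2545 = 808*(111 - 487) + (8 - 1*(-8)² - 1*(-8)*7)*2545 = 808*(-376) + (8 - 1*64 + 56)*2545 = -303808 + (8 - 64 + 56)*2545 = -303808 + 0*2545 = -303808 + 0 = -303808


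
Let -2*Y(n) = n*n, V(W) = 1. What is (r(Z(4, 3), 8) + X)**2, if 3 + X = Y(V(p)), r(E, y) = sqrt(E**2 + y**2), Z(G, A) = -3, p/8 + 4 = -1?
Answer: 341/4 - 7*sqrt(73) ≈ 25.442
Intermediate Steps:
p = -40 (p = -32 + 8*(-1) = -32 - 8 = -40)
Y(n) = -n**2/2 (Y(n) = -n*n/2 = -n**2/2)
X = -7/2 (X = -3 - 1/2*1**2 = -3 - 1/2*1 = -3 - 1/2 = -7/2 ≈ -3.5000)
(r(Z(4, 3), 8) + X)**2 = (sqrt((-3)**2 + 8**2) - 7/2)**2 = (sqrt(9 + 64) - 7/2)**2 = (sqrt(73) - 7/2)**2 = (-7/2 + sqrt(73))**2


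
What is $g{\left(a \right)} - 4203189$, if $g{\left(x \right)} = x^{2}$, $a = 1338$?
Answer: $-2412945$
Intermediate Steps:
$g{\left(a \right)} - 4203189 = 1338^{2} - 4203189 = 1790244 - 4203189 = -2412945$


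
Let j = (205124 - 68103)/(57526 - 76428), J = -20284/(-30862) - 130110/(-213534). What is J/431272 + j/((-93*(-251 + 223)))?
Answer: -558627493649507/200882599508566612 ≈ -0.0027809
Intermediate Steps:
J = 695564873/549173859 (J = -20284*(-1/30862) - 130110*(-1/213534) = 10142/15431 + 21685/35589 = 695564873/549173859 ≈ 1.2666)
j = -137021/18902 (j = 137021/(-18902) = 137021*(-1/18902) = -137021/18902 ≈ -7.2490)
J/431272 + j/((-93*(-251 + 223))) = (695564873/549173859)/431272 - 137021*(-1/(93*(-251 + 223)))/18902 = (695564873/549173859)*(1/431272) - 137021/(18902*((-93*(-28)))) = 695564873/236843308518648 - 137021/18902/2604 = 695564873/236843308518648 - 137021/18902*1/2604 = 695564873/236843308518648 - 137021/49220808 = -558627493649507/200882599508566612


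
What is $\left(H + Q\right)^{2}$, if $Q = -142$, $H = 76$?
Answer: $4356$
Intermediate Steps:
$\left(H + Q\right)^{2} = \left(76 - 142\right)^{2} = \left(-66\right)^{2} = 4356$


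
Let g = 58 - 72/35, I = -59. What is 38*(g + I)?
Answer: -4066/35 ≈ -116.17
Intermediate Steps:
g = 1958/35 (g = 58 - 72/35 = 1958/35 ≈ 55.943)
38*(g + I) = 38*(1958/35 - 59) = 38*(-107/35) = -4066/35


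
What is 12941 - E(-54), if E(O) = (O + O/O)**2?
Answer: 10132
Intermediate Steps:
E(O) = (1 + O)**2 (E(O) = (O + 1)**2 = (1 + O)**2)
12941 - E(-54) = 12941 - (1 - 54)**2 = 12941 - 1*(-53)**2 = 12941 - 1*2809 = 12941 - 2809 = 10132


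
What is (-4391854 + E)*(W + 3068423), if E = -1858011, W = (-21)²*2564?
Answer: -26244101865155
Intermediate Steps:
W = 1130724 (W = 441*2564 = 1130724)
(-4391854 + E)*(W + 3068423) = (-4391854 - 1858011)*(1130724 + 3068423) = -6249865*4199147 = -26244101865155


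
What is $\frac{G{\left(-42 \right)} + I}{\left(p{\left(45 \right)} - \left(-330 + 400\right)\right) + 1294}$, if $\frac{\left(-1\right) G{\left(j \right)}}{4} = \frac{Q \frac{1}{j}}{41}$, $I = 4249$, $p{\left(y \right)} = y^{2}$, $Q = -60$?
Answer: $\frac{1219423}{932463} \approx 1.3077$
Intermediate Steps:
$G{\left(j \right)} = \frac{240}{41 j}$ ($G{\left(j \right)} = - 4 \frac{\left(-60\right) \frac{1}{j}}{41} = - 4 - \frac{60}{j} \frac{1}{41} = - 4 \left(- \frac{60}{41 j}\right) = \frac{240}{41 j}$)
$\frac{G{\left(-42 \right)} + I}{\left(p{\left(45 \right)} - \left(-330 + 400\right)\right) + 1294} = \frac{\frac{240}{41 \left(-42\right)} + 4249}{\left(45^{2} - \left(-330 + 400\right)\right) + 1294} = \frac{\frac{240}{41} \left(- \frac{1}{42}\right) + 4249}{\left(2025 - 70\right) + 1294} = \frac{- \frac{40}{287} + 4249}{\left(2025 - 70\right) + 1294} = \frac{1219423}{287 \left(1955 + 1294\right)} = \frac{1219423}{287 \cdot 3249} = \frac{1219423}{287} \cdot \frac{1}{3249} = \frac{1219423}{932463}$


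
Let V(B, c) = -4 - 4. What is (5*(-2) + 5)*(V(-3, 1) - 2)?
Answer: 50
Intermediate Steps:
V(B, c) = -8
(5*(-2) + 5)*(V(-3, 1) - 2) = (5*(-2) + 5)*(-8 - 2) = (-10 + 5)*(-10) = -5*(-10) = 50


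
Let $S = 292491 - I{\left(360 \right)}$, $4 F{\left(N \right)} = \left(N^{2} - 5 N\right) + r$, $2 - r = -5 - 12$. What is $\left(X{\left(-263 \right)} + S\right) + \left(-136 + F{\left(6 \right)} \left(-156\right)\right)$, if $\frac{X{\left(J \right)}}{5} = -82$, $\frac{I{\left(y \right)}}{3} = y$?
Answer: $289890$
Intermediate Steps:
$r = 19$ ($r = 2 - \left(-5 - 12\right) = 2 - -17 = 2 + 17 = 19$)
$F{\left(N \right)} = \frac{19}{4} - \frac{5 N}{4} + \frac{N^{2}}{4}$ ($F{\left(N \right)} = \frac{\left(N^{2} - 5 N\right) + 19}{4} = \frac{19 + N^{2} - 5 N}{4} = \frac{19}{4} - \frac{5 N}{4} + \frac{N^{2}}{4}$)
$I{\left(y \right)} = 3 y$
$X{\left(J \right)} = -410$ ($X{\left(J \right)} = 5 \left(-82\right) = -410$)
$S = 291411$ ($S = 292491 - 3 \cdot 360 = 292491 - 1080 = 291411$)
$\left(X{\left(-263 \right)} + S\right) + \left(-136 + F{\left(6 \right)} \left(-156\right)\right) = \left(-410 + 291411\right) + \left(-136 + \left(\frac{19}{4} - \frac{15}{2} + \frac{6^{2}}{4}\right) \left(-156\right)\right) = 291001 + \left(-136 + \left(\frac{19}{4} - \frac{15}{2} + \frac{1}{4} \cdot 36\right) \left(-156\right)\right) = 291001 + \left(-136 + \left(\frac{19}{4} - \frac{15}{2} + 9\right) \left(-156\right)\right) = 291001 + \left(-136 + \frac{25}{4} \left(-156\right)\right) = 291001 - 1111 = 289890$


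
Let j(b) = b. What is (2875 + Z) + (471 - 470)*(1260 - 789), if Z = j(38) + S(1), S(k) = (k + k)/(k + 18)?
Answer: 64298/19 ≈ 3384.1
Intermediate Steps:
S(k) = 2*k/(18 + k) (S(k) = (2*k)/(18 + k) = 2*k/(18 + k))
Z = 724/19 (Z = 38 + 2*1/(18 + 1) = 38 + 2*1/19 = 38 + 2*1*(1/19) = 38 + 2/19 = 724/19 ≈ 38.105)
(2875 + Z) + (471 - 470)*(1260 - 789) = (2875 + 724/19) + (471 - 470)*(1260 - 789) = 55349/19 + 1*471 = 55349/19 + 471 = 64298/19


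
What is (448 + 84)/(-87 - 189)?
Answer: -133/69 ≈ -1.9275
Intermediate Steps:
(448 + 84)/(-87 - 189) = 532/(-276) = 532*(-1/276) = -133/69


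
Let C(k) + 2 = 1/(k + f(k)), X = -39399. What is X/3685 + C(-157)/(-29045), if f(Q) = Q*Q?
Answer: -5605418328701/524279793180 ≈ -10.692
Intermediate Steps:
f(Q) = Q²
C(k) = -2 + 1/(k + k²)
X/3685 + C(-157)/(-29045) = -39399/3685 + ((1 - 2*(-157) - 2*(-157)²)/((-157)*(1 - 157)))/(-29045) = -39399*1/3685 - 1/157*(1 + 314 - 2*24649)/(-156)*(-1/29045) = -39399/3685 - 1/157*(-1/156)*(1 + 314 - 49298)*(-1/29045) = -39399/3685 - 1/157*(-1/156)*(-48983)*(-1/29045) = -39399/3685 - 48983/24492*(-1/29045) = -39399/3685 + 48983/711370140 = -5605418328701/524279793180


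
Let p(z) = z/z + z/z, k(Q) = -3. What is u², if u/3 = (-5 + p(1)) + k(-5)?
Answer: 324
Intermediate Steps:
p(z) = 2 (p(z) = 1 + 1 = 2)
u = -18 (u = 3*((-5 + 2) - 3) = 3*(-3 - 3) = 3*(-6) = -18)
u² = (-18)² = 324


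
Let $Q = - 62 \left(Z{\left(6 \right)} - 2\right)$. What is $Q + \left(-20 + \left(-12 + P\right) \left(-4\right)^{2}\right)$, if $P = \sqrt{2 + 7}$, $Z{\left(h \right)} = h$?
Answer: $-412$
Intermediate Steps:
$P = 3$ ($P = \sqrt{9} = 3$)
$Q = -248$ ($Q = - 62 \left(6 - 2\right) = \left(-62\right) 4 = -248$)
$Q + \left(-20 + \left(-12 + P\right) \left(-4\right)^{2}\right) = -248 + \left(-20 + \left(-12 + 3\right) \left(-4\right)^{2}\right) = -248 - 164 = -412$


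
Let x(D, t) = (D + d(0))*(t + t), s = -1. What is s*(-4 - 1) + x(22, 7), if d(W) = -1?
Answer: 299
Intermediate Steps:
x(D, t) = 2*t*(-1 + D) (x(D, t) = (D - 1)*(t + t) = (-1 + D)*(2*t) = 2*t*(-1 + D))
s*(-4 - 1) + x(22, 7) = -(-4 - 1) + 2*7*(-1 + 22) = -1*(-5) + 2*7*21 = 5 + 294 = 299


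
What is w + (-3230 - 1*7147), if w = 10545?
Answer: 168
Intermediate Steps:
w + (-3230 - 1*7147) = 10545 + (-3230 - 1*7147) = 10545 + (-3230 - 7147) = 10545 - 10377 = 168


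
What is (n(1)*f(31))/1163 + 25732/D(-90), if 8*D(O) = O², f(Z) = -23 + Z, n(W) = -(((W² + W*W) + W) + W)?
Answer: 59787832/2355075 ≈ 25.387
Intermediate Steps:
n(W) = -2*W - 2*W² (n(W) = -(((W² + W²) + W) + W) = -((2*W² + W) + W) = -((W + 2*W²) + W) = -(2*W + 2*W²) = -2*W - 2*W²)
D(O) = O²/8
(n(1)*f(31))/1163 + 25732/D(-90) = ((-2*1*(1 + 1))*(-23 + 31))/1163 + 25732/(((⅛)*(-90)²)) = (-2*1*2*8)*(1/1163) + 25732/(((⅛)*8100)) = -4*8*(1/1163) + 25732/(2025/2) = -32*1/1163 + 25732*(2/2025) = -32/1163 + 51464/2025 = 59787832/2355075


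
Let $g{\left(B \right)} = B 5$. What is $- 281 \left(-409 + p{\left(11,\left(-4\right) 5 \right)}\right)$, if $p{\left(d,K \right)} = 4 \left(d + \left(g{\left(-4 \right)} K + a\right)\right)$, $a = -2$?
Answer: $-344787$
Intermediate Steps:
$g{\left(B \right)} = 5 B$
$p{\left(d,K \right)} = -8 - 80 K + 4 d$ ($p{\left(d,K \right)} = 4 \left(d + \left(5 \left(-4\right) K - 2\right)\right) = 4 \left(d - \left(2 + 20 K\right)\right) = 4 \left(-2 + d - 20 K\right) = -8 - 80 K + 4 d$)
$- 281 \left(-409 + p{\left(11,\left(-4\right) 5 \right)}\right) = - 281 \left(-409 - \left(-36 + 80 \left(-4\right) 5\right)\right) = - 281 \left(-409 - -1636\right) = - 281 \left(-409 + \left(-8 + 1600 + 44\right)\right) = - 281 \left(-409 + 1636\right) = \left(-281\right) 1227 = -344787$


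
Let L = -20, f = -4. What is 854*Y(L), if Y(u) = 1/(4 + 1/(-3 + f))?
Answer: 5978/27 ≈ 221.41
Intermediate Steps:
Y(u) = 7/27 (Y(u) = 1/(4 + 1/(-3 - 4)) = 1/(4 + 1/(-7)) = 1/(4 - ⅐) = 1/(27/7) = 7/27)
854*Y(L) = 854*(7/27) = 5978/27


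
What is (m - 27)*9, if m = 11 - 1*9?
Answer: -225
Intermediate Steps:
m = 2 (m = 11 - 9 = 2)
(m - 27)*9 = (2 - 27)*9 = -25*9 = -225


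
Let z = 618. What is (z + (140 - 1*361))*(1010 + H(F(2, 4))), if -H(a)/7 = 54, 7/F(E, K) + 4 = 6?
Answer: 250904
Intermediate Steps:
F(E, K) = 7/2 (F(E, K) = 7/(-4 + 6) = 7/2)
H(a) = -378 (H(a) = -7*54 = -378)
(z + (140 - 1*361))*(1010 + H(F(2, 4))) = (618 + (140 - 1*361))*(1010 - 378) = (618 + (140 - 361))*632 = (618 - 221)*632 = 397*632 = 250904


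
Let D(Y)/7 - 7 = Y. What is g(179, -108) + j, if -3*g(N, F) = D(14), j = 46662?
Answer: 46613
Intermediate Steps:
D(Y) = 49 + 7*Y
g(N, F) = -49 (g(N, F) = -(49 + 7*14)/3 = -(49 + 98)/3 = -1/3*147 = -49)
g(179, -108) + j = -49 + 46662 = 46613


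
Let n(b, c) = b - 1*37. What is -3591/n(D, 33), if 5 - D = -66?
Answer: -3591/34 ≈ -105.62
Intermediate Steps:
D = 71 (D = 5 - 1*(-66) = 5 + 66 = 71)
n(b, c) = -37 + b (n(b, c) = b - 37 = -37 + b)
-3591/n(D, 33) = -3591/(-37 + 71) = -3591/34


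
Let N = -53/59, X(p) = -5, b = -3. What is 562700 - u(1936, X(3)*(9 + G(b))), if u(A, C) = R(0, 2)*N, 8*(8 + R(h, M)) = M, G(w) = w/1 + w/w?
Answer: 132795557/236 ≈ 5.6269e+5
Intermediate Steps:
N = -53/59 (N = -53*1/59 = -53/59 ≈ -0.89830)
G(w) = 1 + w (G(w) = w*1 + 1 = w + 1 = 1 + w)
R(h, M) = -8 + M/8
u(A, C) = 1643/236 (u(A, C) = (-8 + (⅛)*2)*(-53/59) = (-8 + ¼)*(-53/59) = -31/4*(-53/59) = 1643/236)
562700 - u(1936, X(3)*(9 + G(b))) = 562700 - 1*1643/236 = 562700 - 1643/236 = 132795557/236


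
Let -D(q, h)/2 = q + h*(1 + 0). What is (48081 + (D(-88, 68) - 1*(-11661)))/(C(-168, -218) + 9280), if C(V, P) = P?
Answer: 29891/4531 ≈ 6.5970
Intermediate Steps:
D(q, h) = -2*h - 2*q (D(q, h) = -2*(q + h*(1 + 0)) = -2*(q + h*1) = -2*(q + h) = -2*(h + q) = -2*h - 2*q)
(48081 + (D(-88, 68) - 1*(-11661)))/(C(-168, -218) + 9280) = (48081 + ((-2*68 - 2*(-88)) - 1*(-11661)))/(-218 + 9280) = (48081 + ((-136 + 176) + 11661))/9062 = (48081 + (40 + 11661))*(1/9062) = (48081 + 11701)*(1/9062) = 59782*(1/9062) = 29891/4531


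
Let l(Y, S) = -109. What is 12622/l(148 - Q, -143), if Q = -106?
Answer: -12622/109 ≈ -115.80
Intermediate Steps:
12622/l(148 - Q, -143) = 12622/(-109) = 12622*(-1/109) = -12622/109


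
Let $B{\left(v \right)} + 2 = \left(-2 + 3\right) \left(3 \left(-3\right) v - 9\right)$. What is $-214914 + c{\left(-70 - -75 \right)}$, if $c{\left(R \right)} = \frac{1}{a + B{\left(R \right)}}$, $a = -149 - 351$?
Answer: $- \frac{119492185}{556} \approx -2.1491 \cdot 10^{5}$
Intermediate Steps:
$a = -500$ ($a = -149 - 351 = -500$)
$B{\left(v \right)} = -11 - 9 v$ ($B{\left(v \right)} = -2 + \left(-2 + 3\right) \left(3 \left(-3\right) v - 9\right) = -2 + 1 \left(- 9 v - 9\right) = -2 + 1 \left(-9 - 9 v\right) = -2 - \left(9 + 9 v\right) = -11 - 9 v$)
$c{\left(R \right)} = \frac{1}{-511 - 9 R}$ ($c{\left(R \right)} = \frac{1}{-500 - \left(11 + 9 R\right)} = \frac{1}{-511 - 9 R}$)
$-214914 + c{\left(-70 - -75 \right)} = -214914 - \frac{1}{511 + 9 \left(-70 - -75\right)} = -214914 - \frac{1}{511 + 9 \left(-70 + 75\right)} = -214914 - \frac{1}{511 + 9 \cdot 5} = -214914 - \frac{1}{511 + 45} = -214914 - \frac{1}{556} = - \frac{119492185}{556}$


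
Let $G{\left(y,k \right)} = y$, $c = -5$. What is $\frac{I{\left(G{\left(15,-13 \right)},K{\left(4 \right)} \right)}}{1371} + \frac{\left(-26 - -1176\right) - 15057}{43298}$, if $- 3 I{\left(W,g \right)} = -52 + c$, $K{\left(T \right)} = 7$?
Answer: $- \frac{18243835}{59361558} \approx -0.30733$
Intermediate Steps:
$I{\left(W,g \right)} = 19$ ($I{\left(W,g \right)} = - \frac{-52 - 5}{3} = \left(- \frac{1}{3}\right) \left(-57\right) = 19$)
$\frac{I{\left(G{\left(15,-13 \right)},K{\left(4 \right)} \right)}}{1371} + \frac{\left(-26 - -1176\right) - 15057}{43298} = \frac{19}{1371} + \frac{\left(-26 - -1176\right) - 15057}{43298} = 19 \cdot \frac{1}{1371} + \left(\left(-26 + 1176\right) - 15057\right) \frac{1}{43298} = \frac{19}{1371} + \left(1150 - 15057\right) \frac{1}{43298} = \frac{19}{1371} - \frac{13907}{43298} = - \frac{18243835}{59361558}$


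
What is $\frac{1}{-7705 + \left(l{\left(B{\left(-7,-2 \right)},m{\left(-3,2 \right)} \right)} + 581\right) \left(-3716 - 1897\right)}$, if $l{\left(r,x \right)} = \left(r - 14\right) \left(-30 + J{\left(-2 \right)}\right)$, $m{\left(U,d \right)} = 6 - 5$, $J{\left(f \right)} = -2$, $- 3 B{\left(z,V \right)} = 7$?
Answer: $- \frac{1}{6202586} \approx -1.6122 \cdot 10^{-7}$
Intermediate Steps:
$B{\left(z,V \right)} = - \frac{7}{3}$ ($B{\left(z,V \right)} = \left(- \frac{1}{3}\right) 7 = - \frac{7}{3}$)
$m{\left(U,d \right)} = 1$ ($m{\left(U,d \right)} = 6 - 5 = 1$)
$l{\left(r,x \right)} = 448 - 32 r$ ($l{\left(r,x \right)} = \left(r - 14\right) \left(-30 - 2\right) = \left(-14 + r\right) \left(-32\right) = 448 - 32 r$)
$\frac{1}{-7705 + \left(l{\left(B{\left(-7,-2 \right)},m{\left(-3,2 \right)} \right)} + 581\right) \left(-3716 - 1897\right)} = \frac{1}{-7705 + \left(\left(448 - - \frac{224}{3}\right) + 581\right) \left(-3716 - 1897\right)} = \frac{1}{-7705 + \left(\left(448 + \frac{224}{3}\right) + 581\right) \left(-5613\right)} = \frac{1}{-7705 + \left(\frac{1568}{3} + 581\right) \left(-5613\right)} = \frac{1}{-7705 + \frac{3311}{3} \left(-5613\right)} = \frac{1}{-7705 - 6194881} = \frac{1}{-6202586} = - \frac{1}{6202586}$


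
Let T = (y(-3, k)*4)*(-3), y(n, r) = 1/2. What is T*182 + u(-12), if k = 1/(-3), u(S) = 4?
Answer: -1088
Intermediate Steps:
k = -⅓ ≈ -0.33333
y(n, r) = ½
T = -6 (T = ((½)*4)*(-3) = 2*(-3) = -6)
T*182 + u(-12) = -6*182 + 4 = -1092 + 4 = -1088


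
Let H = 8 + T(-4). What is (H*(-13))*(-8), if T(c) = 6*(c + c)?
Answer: -4160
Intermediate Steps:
T(c) = 12*c (T(c) = 6*(2*c) = 12*c)
H = -40 (H = 8 + 12*(-4) = 8 - 48 = -40)
(H*(-13))*(-8) = -40*(-13)*(-8) = 520*(-8) = -4160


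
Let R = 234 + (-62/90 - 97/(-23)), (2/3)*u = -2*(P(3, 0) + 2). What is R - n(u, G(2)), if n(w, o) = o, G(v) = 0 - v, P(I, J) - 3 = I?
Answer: 247912/1035 ≈ 239.53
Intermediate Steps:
P(I, J) = 3 + I
G(v) = -v
u = -24 (u = 3*(-2*((3 + 3) + 2))/2 = 3*(-2*(6 + 2))/2 = 3*(-2*8)/2 = (3/2)*(-16) = -24)
R = 245842/1035 (R = 234 + (-62*1/90 - 97*(-1/23)) = 234 + (-31/45 + 97/23) = 234 + 3652/1035 = 245842/1035 ≈ 237.53)
R - n(u, G(2)) = 245842/1035 - (-1)*2 = 245842/1035 - 1*(-2) = 245842/1035 + 2 = 247912/1035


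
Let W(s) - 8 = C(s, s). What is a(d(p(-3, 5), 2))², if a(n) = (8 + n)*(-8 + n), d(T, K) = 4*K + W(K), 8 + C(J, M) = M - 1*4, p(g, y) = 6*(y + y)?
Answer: 784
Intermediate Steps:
p(g, y) = 12*y (p(g, y) = 6*(2*y) = 12*y)
C(J, M) = -12 + M (C(J, M) = -8 + (M - 1*4) = -8 + (M - 4) = -8 + (-4 + M) = -12 + M)
W(s) = -4 + s (W(s) = 8 + (-12 + s) = -4 + s)
d(T, K) = -4 + 5*K (d(T, K) = 4*K + (-4 + K) = -4 + 5*K)
a(n) = (-8 + n)*(8 + n)
a(d(p(-3, 5), 2))² = (-64 + (-4 + 5*2)²)² = (-64 + (-4 + 10)²)² = (-64 + 6²)² = (-64 + 36)² = (-28)² = 784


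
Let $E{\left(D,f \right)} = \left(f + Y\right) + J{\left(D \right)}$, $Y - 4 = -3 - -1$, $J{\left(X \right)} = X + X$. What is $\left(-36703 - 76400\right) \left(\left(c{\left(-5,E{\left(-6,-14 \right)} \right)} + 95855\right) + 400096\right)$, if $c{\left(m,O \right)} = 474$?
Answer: $-56147156775$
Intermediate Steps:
$J{\left(X \right)} = 2 X$
$Y = 2$ ($Y = 4 - 2 = 2$)
$E{\left(D,f \right)} = 2 + f + 2 D$ ($E{\left(D,f \right)} = \left(f + 2\right) + 2 D = \left(2 + f\right) + 2 D = 2 + f + 2 D$)
$\left(-36703 - 76400\right) \left(\left(c{\left(-5,E{\left(-6,-14 \right)} \right)} + 95855\right) + 400096\right) = \left(-36703 - 76400\right) \left(\left(474 + 95855\right) + 400096\right) = - 113103 \left(96329 + 400096\right) = \left(-113103\right) 496425 = -56147156775$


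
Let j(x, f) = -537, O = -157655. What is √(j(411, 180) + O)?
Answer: 4*I*√9887 ≈ 397.73*I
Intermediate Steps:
√(j(411, 180) + O) = √(-537 - 157655) = √(-158192) = 4*I*√9887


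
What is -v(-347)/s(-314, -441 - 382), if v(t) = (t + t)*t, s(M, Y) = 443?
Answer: -240818/443 ≈ -543.61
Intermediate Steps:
v(t) = 2*t² (v(t) = (2*t)*t = 2*t²)
-v(-347)/s(-314, -441 - 382) = -2*(-347)²/443 = -2*120409/443 = -240818/443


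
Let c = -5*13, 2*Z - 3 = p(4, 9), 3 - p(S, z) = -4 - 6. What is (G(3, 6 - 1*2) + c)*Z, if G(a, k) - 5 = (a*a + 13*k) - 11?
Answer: -80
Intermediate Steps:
G(a, k) = -6 + a² + 13*k (G(a, k) = 5 + ((a*a + 13*k) - 11) = 5 + ((a² + 13*k) - 11) = 5 + (-11 + a² + 13*k) = -6 + a² + 13*k)
p(S, z) = 13 (p(S, z) = 3 - (-4 - 6) = 3 - 1*(-10) = 3 + 10 = 13)
Z = 8 (Z = 3/2 + (½)*13 = 3/2 + 13/2 = 8)
c = -65
(G(3, 6 - 1*2) + c)*Z = ((-6 + 3² + 13*(6 - 1*2)) - 65)*8 = ((-6 + 9 + 13*(6 - 2)) - 65)*8 = ((-6 + 9 + 13*4) - 65)*8 = ((-6 + 9 + 52) - 65)*8 = (55 - 65)*8 = -10*8 = -80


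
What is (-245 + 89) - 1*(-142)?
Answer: -14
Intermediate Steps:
(-245 + 89) - 1*(-142) = -156 + 142 = -14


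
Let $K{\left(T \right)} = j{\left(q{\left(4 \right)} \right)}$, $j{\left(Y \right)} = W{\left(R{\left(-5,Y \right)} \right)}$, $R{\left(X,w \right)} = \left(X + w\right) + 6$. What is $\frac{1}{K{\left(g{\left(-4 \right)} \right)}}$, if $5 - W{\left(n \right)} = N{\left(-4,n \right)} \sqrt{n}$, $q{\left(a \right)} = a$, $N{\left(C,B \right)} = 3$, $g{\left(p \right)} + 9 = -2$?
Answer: $- \frac{1}{4} - \frac{3 \sqrt{5}}{20} \approx -0.58541$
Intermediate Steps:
$R{\left(X,w \right)} = 6 + X + w$
$g{\left(p \right)} = -11$ ($g{\left(p \right)} = -9 - 2 = -11$)
$W{\left(n \right)} = 5 - 3 \sqrt{n}$
$j{\left(Y \right)} = 5 - 3 \sqrt{1 + Y}$ ($j{\left(Y \right)} = 5 - 3 \sqrt{6 - 5 + Y} = 5 - 3 \sqrt{1 + Y}$)
$K{\left(T \right)} = 5 - 3 \sqrt{5}$ ($K{\left(T \right)} = 5 - 3 \sqrt{1 + 4} = 5 - 3 \sqrt{5}$)
$\frac{1}{K{\left(g{\left(-4 \right)} \right)}} = \frac{1}{5 - 3 \sqrt{5}}$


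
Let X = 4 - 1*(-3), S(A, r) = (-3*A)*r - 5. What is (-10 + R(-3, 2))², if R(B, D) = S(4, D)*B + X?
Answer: 7056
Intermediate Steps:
S(A, r) = -5 - 3*A*r (S(A, r) = -3*A*r - 5 = -5 - 3*A*r)
X = 7 (X = 4 + 3 = 7)
R(B, D) = 7 + B*(-5 - 12*D) (R(B, D) = (-5 - 3*4*D)*B + 7 = (-5 - 12*D)*B + 7 = B*(-5 - 12*D) + 7 = 7 + B*(-5 - 12*D))
(-10 + R(-3, 2))² = (-10 + (7 - 1*(-3)*(5 + 12*2)))² = (-10 + (7 - 1*(-3)*(5 + 24)))² = (-10 + (7 - 1*(-3)*29))² = (-10 + (7 + 87))² = (-10 + 94)² = 84² = 7056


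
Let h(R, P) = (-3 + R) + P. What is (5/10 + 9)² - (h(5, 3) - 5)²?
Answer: 361/4 ≈ 90.250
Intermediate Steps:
h(R, P) = -3 + P + R
(5/10 + 9)² - (h(5, 3) - 5)² = (5/10 + 9)² - ((-3 + 3 + 5) - 5)² = (5*(⅒) + 9)² - (5 - 5)² = (½ + 9)² - 1*0² = (19/2)² - 1*0 = 361/4 + 0 = 361/4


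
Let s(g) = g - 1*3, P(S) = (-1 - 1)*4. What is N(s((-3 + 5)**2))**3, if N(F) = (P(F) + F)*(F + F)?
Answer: -2744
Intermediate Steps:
P(S) = -8 (P(S) = -2*4 = -8)
s(g) = -3 + g (s(g) = g - 3 = -3 + g)
N(F) = 2*F*(-8 + F) (N(F) = (-8 + F)*(F + F) = (-8 + F)*(2*F) = 2*F*(-8 + F))
N(s((-3 + 5)**2))**3 = (2*(-3 + (-3 + 5)**2)*(-8 + (-3 + (-3 + 5)**2)))**3 = (2*(-3 + 2**2)*(-8 + (-3 + 2**2)))**3 = (2*(-3 + 4)*(-8 + (-3 + 4)))**3 = (2*1*(-8 + 1))**3 = (2*1*(-7))**3 = (-14)**3 = -2744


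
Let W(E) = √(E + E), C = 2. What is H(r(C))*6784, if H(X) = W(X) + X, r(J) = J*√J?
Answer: 13568*√2 + 13568*2^(¼) ≈ 35323.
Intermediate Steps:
W(E) = √2*√E (W(E) = √(2*E) = √2*√E)
r(J) = J^(3/2)
H(X) = X + √2*√X (H(X) = √2*√X + X = X + √2*√X)
H(r(C))*6784 = (2^(3/2) + √2*√(2^(3/2)))*6784 = (2*√2 + √2*√(2*√2))*6784 = (2*√2 + √2*2^(¾))*6784 = (2*√2 + 2*2^(¼))*6784 = 13568*√2 + 13568*2^(¼)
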